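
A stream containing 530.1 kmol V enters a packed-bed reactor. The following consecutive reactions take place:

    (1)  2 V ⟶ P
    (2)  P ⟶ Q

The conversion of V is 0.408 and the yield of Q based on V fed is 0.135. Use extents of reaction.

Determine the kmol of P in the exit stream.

Conversion of V: V consumed = 2ξ₁ = 0.408 × 530.1 → ξ₁ = 108.1 kmol.
Yield of Q: 1ξ₂ / 530.1 = 0.135 → ξ₂ = 71.56 kmol.
Outlet amounts (n = n₀ + Σ ν·ξ):
  V: 530.1 − 2(108.1) = 313.8
  P: 0 + 1(108.1) − 1(71.56) = 36.58
  Q: 0 + 1(71.56) = 71.56

36.6 kmol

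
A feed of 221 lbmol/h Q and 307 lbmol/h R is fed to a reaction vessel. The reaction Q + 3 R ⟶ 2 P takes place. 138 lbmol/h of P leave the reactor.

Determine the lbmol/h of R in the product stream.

For P: n = n₀ + 2ξ → 138 = 0 + 2ξ, giving ξ = 69 lbmol/h.
Outlet amounts (n = n₀ + ν ξ):
  Q: 221 − 1(69) = 152
  R: 307 − 3(69) = 100
  P: 0 + 2(69) = 138

100 lbmol/h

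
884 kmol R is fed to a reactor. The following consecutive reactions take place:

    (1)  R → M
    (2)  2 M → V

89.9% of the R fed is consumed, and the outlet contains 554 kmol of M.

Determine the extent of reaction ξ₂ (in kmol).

Conversion of R: R consumed = 1ξ₁ = 0.899 × 884 → ξ₁ = 794.7 kmol.
M balance: n_M = 0 + 1ξ₁ − 2ξ₂ = 554 → ξ₂ = (1·794.7 − 554)/2 = 120.4 kmol.
Outlet amounts (n = n₀ + Σ ν·ξ):
  R: 884 − 1(794.7) = 89.28
  M: 0 + 1(794.7) − 2(120.4) = 554
  V: 0 + 1(120.4) = 120.4

ξ₂ = 120 kmol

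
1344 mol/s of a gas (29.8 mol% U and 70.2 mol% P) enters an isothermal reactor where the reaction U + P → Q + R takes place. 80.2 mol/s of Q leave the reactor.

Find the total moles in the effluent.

For Q: n = n₀ + 1ξ → 80.2 = 0 + 1ξ, giving ξ = 80.2 mol/s.
Outlet amounts (n = n₀ + ν ξ):
  U: 400.5 − 1(80.2) = 320.3
  P: 943.5 − 1(80.2) = 863.3
  Q: 0 + 1(80.2) = 80.2
  R: 0 + 1(80.2) = 80.2
Total out = 320.3 + 863.3 + 80.2 + 80.2 = 1344 mol/s.

1340 mol/s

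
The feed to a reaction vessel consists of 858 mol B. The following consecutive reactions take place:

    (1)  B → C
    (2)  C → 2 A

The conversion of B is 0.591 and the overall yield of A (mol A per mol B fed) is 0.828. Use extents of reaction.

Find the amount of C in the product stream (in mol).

Conversion of B: B consumed = 1ξ₁ = 0.591 × 858 → ξ₁ = 507.1 mol.
Yield of A: 2ξ₂ / 858 = 0.828 → ξ₂ = 355.2 mol.
Outlet amounts (n = n₀ + Σ ν·ξ):
  B: 858 − 1(507.1) = 350.9
  C: 0 + 1(507.1) − 1(355.2) = 151.9
  A: 0 + 2(355.2) = 710.4

152 mol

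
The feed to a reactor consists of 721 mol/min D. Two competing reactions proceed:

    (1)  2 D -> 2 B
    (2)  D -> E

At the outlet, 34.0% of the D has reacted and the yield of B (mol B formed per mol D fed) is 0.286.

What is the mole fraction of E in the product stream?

0.054

Yield of B: 2ξ₁ / 721 = 0.286 → ξ₁ = 103.1 mol/min.
Conversion of D: 2ξ₁ + 1ξ₂ = 0.34 × 721 = 245.1 → ξ₂ = 38.93 mol/min.
Outlet amounts (n = n₀ + Σ ν·ξ):
  D: 721 − 2(103.1) − 1(38.93) = 475.9
  B: 0 + 2(103.1) = 206.2
  E: 0 + 1(38.93) = 38.93
Total out = 721 mol/min; y_E = 38.93 / 721 = 0.054.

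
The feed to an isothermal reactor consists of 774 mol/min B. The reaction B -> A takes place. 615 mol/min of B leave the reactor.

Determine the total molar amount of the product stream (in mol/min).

774 mol/min

For B: n = n₀ − 1ξ → 615 = 774 − 1ξ, giving ξ = 159 mol/min.
Outlet amounts (n = n₀ + ν ξ):
  B: 774 − 1(159) = 615
  A: 0 + 1(159) = 159
Total out = 615 + 159 = 774 mol/min.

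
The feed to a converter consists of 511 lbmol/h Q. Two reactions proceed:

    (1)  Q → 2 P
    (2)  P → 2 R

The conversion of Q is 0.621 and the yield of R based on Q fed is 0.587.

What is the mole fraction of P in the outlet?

0.495

Conversion of Q: Q consumed = 1ξ₁ = 0.621 × 511 → ξ₁ = 317.3 lbmol/h.
Yield of R: 2ξ₂ / 511 = 0.587 → ξ₂ = 150 lbmol/h.
Outlet amounts (n = n₀ + Σ ν·ξ):
  Q: 511 − 1(317.3) = 193.7
  P: 0 + 2(317.3) − 1(150) = 484.7
  R: 0 + 2(150) = 300
Total out = 978.3 lbmol/h; y_P = 484.7 / 978.3 = 0.4954.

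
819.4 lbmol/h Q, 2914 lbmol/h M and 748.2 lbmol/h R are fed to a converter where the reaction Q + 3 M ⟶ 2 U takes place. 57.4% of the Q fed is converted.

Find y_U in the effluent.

0.266

Q reacted = 0.574 × 819.4 = 470.3 lbmol/h; ν_Q = −1, so ξ = 470.3/1 = 470.3 lbmol/h.
Outlet amounts (n = n₀ + ν ξ):
  Q: 819.4 − 1(470.3) = 349.1
  M: 2914 − 3(470.3) = 1503
  U: 0 + 2(470.3) = 940.7
  R: 748.2 (inert)
Total out = 3541 lbmol/h; y_U = 940.7 / 3541 = 0.2657.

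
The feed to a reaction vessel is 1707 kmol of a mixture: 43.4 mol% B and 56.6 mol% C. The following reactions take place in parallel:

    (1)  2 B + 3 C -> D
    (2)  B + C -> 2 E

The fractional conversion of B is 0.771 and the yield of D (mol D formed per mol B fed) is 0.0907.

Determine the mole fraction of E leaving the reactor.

0.607

Yield of D: 1ξ₁ / 740.8 = 0.0907 → ξ₁ = 67.19 kmol.
Conversion of B: 2ξ₁ + 1ξ₂ = 0.771 × 740.8 = 571.2 → ξ₂ = 436.8 kmol.
Outlet amounts (n = n₀ + Σ ν·ξ):
  B: 740.8 − 2(67.19) − 1(436.8) = 169.7
  C: 966.2 − 3(67.19) − 1(436.8) = 327.8
  D: 0 + 1(67.19) = 67.19
  E: 0 + 2(436.8) = 873.6
Total out = 1438 kmol; y_E = 873.6 / 1438 = 0.6074.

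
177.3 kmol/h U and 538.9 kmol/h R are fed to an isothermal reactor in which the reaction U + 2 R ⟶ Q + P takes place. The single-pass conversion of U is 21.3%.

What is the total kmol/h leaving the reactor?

678 kmol/h

U reacted = 0.213 × 177.3 = 37.76 kmol/h; ν_U = −1, so ξ = 37.76/1 = 37.76 kmol/h.
Outlet amounts (n = n₀ + ν ξ):
  U: 177.3 − 1(37.76) = 139.5
  R: 538.9 − 2(37.76) = 463.4
  Q: 0 + 1(37.76) = 37.76
  P: 0 + 1(37.76) = 37.76
Total out = 139.5 + 463.4 + 37.76 + 37.76 = 678.4 kmol/h.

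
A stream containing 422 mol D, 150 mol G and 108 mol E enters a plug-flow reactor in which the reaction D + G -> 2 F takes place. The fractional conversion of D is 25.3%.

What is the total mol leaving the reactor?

680 mol

D reacted = 0.253 × 422 = 106.8 mol; ν_D = −1, so ξ = 106.8/1 = 106.8 mol.
Outlet amounts (n = n₀ + ν ξ):
  D: 422 − 1(106.8) = 315.2
  G: 150 − 1(106.8) = 43.23
  F: 0 + 2(106.8) = 213.5
  E: 108 (inert)
Total out = 315.2 + 43.23 + 213.5 + 108 = 680 mol.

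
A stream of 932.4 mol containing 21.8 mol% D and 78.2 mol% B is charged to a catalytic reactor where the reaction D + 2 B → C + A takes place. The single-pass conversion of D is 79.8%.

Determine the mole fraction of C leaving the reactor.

0.211

D reacted = 0.798 × 203.3 = 162.2 mol; ν_D = −1, so ξ = 162.2/1 = 162.2 mol.
Outlet amounts (n = n₀ + ν ξ):
  D: 203.3 − 1(162.2) = 41.06
  B: 729.1 − 2(162.2) = 404.7
  C: 0 + 1(162.2) = 162.2
  A: 0 + 1(162.2) = 162.2
Total out = 770.2 mol; y_C = 162.2 / 770.2 = 0.2106.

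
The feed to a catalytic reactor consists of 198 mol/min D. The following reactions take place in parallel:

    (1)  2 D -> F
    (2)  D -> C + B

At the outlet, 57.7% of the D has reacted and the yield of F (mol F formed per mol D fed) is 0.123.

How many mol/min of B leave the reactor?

Yield of F: 1ξ₁ / 198 = 0.123 → ξ₁ = 24.35 mol/min.
Conversion of D: 2ξ₁ + 1ξ₂ = 0.577 × 198 = 114.2 → ξ₂ = 65.54 mol/min.
Outlet amounts (n = n₀ + Σ ν·ξ):
  D: 198 − 2(24.35) − 1(65.54) = 83.75
  F: 0 + 1(24.35) = 24.35
  C: 0 + 1(65.54) = 65.54
  B: 0 + 1(65.54) = 65.54

65.5 mol/min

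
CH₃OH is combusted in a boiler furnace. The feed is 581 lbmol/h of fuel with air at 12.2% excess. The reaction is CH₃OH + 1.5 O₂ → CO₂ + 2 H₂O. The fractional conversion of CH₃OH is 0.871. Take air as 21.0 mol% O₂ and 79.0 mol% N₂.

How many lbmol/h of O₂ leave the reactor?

219 lbmol/h

Stoichiometric O₂ = 1.5 × 581 = 871.5 lbmol/h; O₂ fed = 871.5 × 1.122 = 977.8 lbmol/h.
N₂ fed = 977.8 × 79/21 = 3678 lbmol/h.
Fuel reacted = 0.871 × 581 → ξ = 506.1 lbmol/h.
Outlet (n = n₀ + ν ξ):
  CH₃OH: 581 − 1(506.1) = 74.95
  O₂: 977.8 − 1.5(506.1) = 218.7
  N₂: 3678 (inert)
  CO₂: 0 + 1(506.1) = 506.1
  H₂O: 0 + 2(506.1) = 1012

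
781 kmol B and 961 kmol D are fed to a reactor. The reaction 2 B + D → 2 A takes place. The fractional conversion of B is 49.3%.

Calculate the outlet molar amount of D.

768 kmol

B reacted = 0.493 × 781 = 385 kmol; ν_B = −2, so ξ = 385/2 = 192.5 kmol.
Outlet amounts (n = n₀ + ν ξ):
  B: 781 − 2(192.5) = 396
  D: 961 − 1(192.5) = 768.5
  A: 0 + 2(192.5) = 385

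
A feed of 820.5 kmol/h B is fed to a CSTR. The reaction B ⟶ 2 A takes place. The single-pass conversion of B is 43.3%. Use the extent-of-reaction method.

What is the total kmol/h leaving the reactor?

1180 kmol/h

B reacted = 0.433 × 820.5 = 355.3 kmol/h; ν_B = −1, so ξ = 355.3/1 = 355.3 kmol/h.
Outlet amounts (n = n₀ + ν ξ):
  B: 820.5 − 1(355.3) = 465.2
  A: 0 + 2(355.3) = 710.6
Total out = 465.2 + 710.6 = 1176 kmol/h.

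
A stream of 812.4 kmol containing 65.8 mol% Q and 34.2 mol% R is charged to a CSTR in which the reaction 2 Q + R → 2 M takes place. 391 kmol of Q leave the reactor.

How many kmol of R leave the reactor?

For Q: n = n₀ − 2ξ → 391 = 534.6 − 2ξ, giving ξ = 71.78 kmol.
Outlet amounts (n = n₀ + ν ξ):
  Q: 534.6 − 2(71.78) = 391
  R: 277.8 − 1(71.78) = 206.1
  M: 0 + 2(71.78) = 143.6

206 kmol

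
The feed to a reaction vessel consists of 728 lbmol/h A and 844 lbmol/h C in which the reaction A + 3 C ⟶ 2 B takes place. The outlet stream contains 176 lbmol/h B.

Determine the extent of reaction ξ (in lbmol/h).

For B: n = n₀ + 2ξ → 176 = 0 + 2ξ, giving ξ = 88 lbmol/h.
Outlet amounts (n = n₀ + ν ξ):
  A: 728 − 1(88) = 640
  C: 844 − 3(88) = 580
  B: 0 + 2(88) = 176

ξ = 88 lbmol/h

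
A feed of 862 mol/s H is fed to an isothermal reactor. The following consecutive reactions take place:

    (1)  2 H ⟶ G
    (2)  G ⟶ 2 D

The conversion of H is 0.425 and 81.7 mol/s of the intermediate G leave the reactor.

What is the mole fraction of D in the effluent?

Conversion of H: H consumed = 2ξ₁ = 0.425 × 862 → ξ₁ = 183.2 mol/s.
G balance: n_G = 0 + 1ξ₁ − 1ξ₂ = 81.7 → ξ₂ = (1·183.2 − 81.7)/1 = 101.5 mol/s.
Outlet amounts (n = n₀ + Σ ν·ξ):
  H: 862 − 2(183.2) = 495.7
  G: 0 + 1(183.2) − 1(101.5) = 81.7
  D: 0 + 2(101.5) = 202.9
Total out = 780.3 mol/s; y_D = 202.9 / 780.3 = 0.2601.

0.26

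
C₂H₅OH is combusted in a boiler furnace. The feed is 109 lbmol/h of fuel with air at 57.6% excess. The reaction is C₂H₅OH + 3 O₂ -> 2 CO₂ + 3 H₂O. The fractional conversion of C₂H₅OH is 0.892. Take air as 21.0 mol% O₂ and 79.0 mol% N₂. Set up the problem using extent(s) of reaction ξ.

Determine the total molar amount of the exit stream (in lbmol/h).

2660 lbmol/h

Stoichiometric O₂ = 3 × 109 = 327 lbmol/h; O₂ fed = 327 × 1.576 = 515.4 lbmol/h.
N₂ fed = 515.4 × 79/21 = 1939 lbmol/h.
Fuel reacted = 0.892 × 109 → ξ = 97.23 lbmol/h.
Outlet (n = n₀ + ν ξ):
  C₂H₅OH: 109 − 1(97.23) = 11.77
  O₂: 515.4 − 3(97.23) = 223.7
  N₂: 1939 (inert)
  CO₂: 0 + 2(97.23) = 194.5
  H₂O: 0 + 3(97.23) = 291.7
Total out = 11.77 + 223.7 + 1939 + 194.5 + 291.7 = 2660 lbmol/h.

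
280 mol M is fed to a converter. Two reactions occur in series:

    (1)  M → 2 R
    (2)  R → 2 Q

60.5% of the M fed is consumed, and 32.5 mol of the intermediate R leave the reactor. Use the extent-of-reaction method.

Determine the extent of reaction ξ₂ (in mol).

Conversion of M: M consumed = 1ξ₁ = 0.605 × 280 → ξ₁ = 169.4 mol.
R balance: n_R = 0 + 2ξ₁ − 1ξ₂ = 32.5 → ξ₂ = (2·169.4 − 32.5)/1 = 306.3 mol.
Outlet amounts (n = n₀ + Σ ν·ξ):
  M: 280 − 1(169.4) = 110.6
  R: 0 + 2(169.4) − 1(306.3) = 32.5
  Q: 0 + 2(306.3) = 612.6

ξ₂ = 306 mol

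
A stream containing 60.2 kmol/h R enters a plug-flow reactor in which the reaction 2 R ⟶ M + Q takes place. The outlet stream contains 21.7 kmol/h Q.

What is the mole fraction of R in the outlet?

For Q: n = n₀ + 1ξ → 21.7 = 0 + 1ξ, giving ξ = 21.7 kmol/h.
Outlet amounts (n = n₀ + ν ξ):
  R: 60.2 − 2(21.7) = 16.8
  M: 0 + 1(21.7) = 21.7
  Q: 0 + 1(21.7) = 21.7
Total out = 60.2 kmol/h; y_R = 16.8 / 60.2 = 0.2791.

0.279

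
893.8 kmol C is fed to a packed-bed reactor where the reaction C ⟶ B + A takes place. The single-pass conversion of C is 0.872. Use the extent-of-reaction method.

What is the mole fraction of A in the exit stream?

C reacted = 0.872 × 893.8 = 779.4 kmol; ν_C = −1, so ξ = 779.4/1 = 779.4 kmol.
Outlet amounts (n = n₀ + ν ξ):
  C: 893.8 − 1(779.4) = 114.4
  B: 0 + 1(779.4) = 779.4
  A: 0 + 1(779.4) = 779.4
Total out = 1673 kmol; y_A = 779.4 / 1673 = 0.4658.

0.466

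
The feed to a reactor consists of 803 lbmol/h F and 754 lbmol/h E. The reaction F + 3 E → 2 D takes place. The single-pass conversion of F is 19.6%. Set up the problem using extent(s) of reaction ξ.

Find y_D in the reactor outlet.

F reacted = 0.196 × 803 = 157.4 lbmol/h; ν_F = −1, so ξ = 157.4/1 = 157.4 lbmol/h.
Outlet amounts (n = n₀ + ν ξ):
  F: 803 − 1(157.4) = 645.6
  E: 754 − 3(157.4) = 281.8
  D: 0 + 2(157.4) = 314.8
Total out = 1242 lbmol/h; y_D = 314.8 / 1242 = 0.2534.

0.253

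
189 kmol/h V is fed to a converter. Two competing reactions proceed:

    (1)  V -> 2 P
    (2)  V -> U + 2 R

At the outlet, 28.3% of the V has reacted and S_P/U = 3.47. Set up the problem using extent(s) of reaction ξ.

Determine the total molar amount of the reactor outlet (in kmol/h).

Conversion of V: V consumed = 0.283 × 189 = 53.49 kmol/h = 1ξ₁ + 1ξ₂.
Selectivity: 2ξ₁ / (1ξ₂) = 3.47 → ξ₁ = 1.735 ξ₂.
Substitute: (1·1.735 + 1) ξ₂ = 53.49 → ξ₂ = 19.56 kmol/h, ξ₁ = 33.93 kmol/h.
Outlet amounts (n = n₀ + Σ ν·ξ):
  V: 189 − 1(33.93) − 1(19.56) = 135.5
  P: 0 + 2(33.93) = 67.86
  U: 0 + 1(19.56) = 19.56
  R: 0 + 2(19.56) = 39.11
Total out = 135.5 + 67.86 + 19.56 + 39.11 = 262 kmol/h.

262 kmol/h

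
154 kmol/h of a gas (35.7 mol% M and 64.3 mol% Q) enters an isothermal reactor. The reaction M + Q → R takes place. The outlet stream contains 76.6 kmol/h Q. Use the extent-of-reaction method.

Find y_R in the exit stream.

0.17

For Q: n = n₀ − 1ξ → 76.6 = 99.02 − 1ξ, giving ξ = 22.42 kmol/h.
Outlet amounts (n = n₀ + ν ξ):
  M: 54.98 − 1(22.42) = 32.56
  Q: 99.02 − 1(22.42) = 76.6
  R: 0 + 1(22.42) = 22.42
Total out = 131.6 kmol/h; y_R = 22.42 / 131.6 = 0.1704.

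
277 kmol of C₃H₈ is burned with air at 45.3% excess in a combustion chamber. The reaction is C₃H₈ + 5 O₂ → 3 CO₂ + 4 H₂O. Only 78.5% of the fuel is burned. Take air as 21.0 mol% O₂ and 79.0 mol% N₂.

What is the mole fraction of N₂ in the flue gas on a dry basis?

Stoichiometric O₂ = 5 × 277 = 1385 kmol; O₂ fed = 1385 × 1.453 = 2012 kmol.
N₂ fed = 2012 × 79/21 = 7570 kmol.
Fuel reacted = 0.785 × 277 → ξ = 217.4 kmol.
Outlet (n = n₀ + ν ξ):
  C₃H₈: 277 − 1(217.4) = 59.55
  O₂: 2012 − 5(217.4) = 925.2
  N₂: 7570 (inert)
  CO₂: 0 + 3(217.4) = 652.3
  H₂O: 0 + 4(217.4) = 869.8
Dry total = 9208 kmol; y_N₂ (dry) = 7570 / 9208 = 0.8222.

0.822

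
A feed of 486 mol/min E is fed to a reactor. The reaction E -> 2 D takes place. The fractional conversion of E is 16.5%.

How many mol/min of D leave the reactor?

E reacted = 0.165 × 486 = 80.19 mol/min; ν_E = −1, so ξ = 80.19/1 = 80.19 mol/min.
Outlet amounts (n = n₀ + ν ξ):
  E: 486 − 1(80.19) = 405.8
  D: 0 + 2(80.19) = 160.4

160 mol/min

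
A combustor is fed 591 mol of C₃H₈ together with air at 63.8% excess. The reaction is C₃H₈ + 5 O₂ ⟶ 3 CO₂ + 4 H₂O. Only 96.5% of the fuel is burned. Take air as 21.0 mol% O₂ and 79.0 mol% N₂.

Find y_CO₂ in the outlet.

0.0707

Stoichiometric O₂ = 5 × 591 = 2955 mol; O₂ fed = 2955 × 1.638 = 4840 mol.
N₂ fed = 4840 × 79/21 = 18210 mol.
Fuel reacted = 0.965 × 591 → ξ = 570.3 mol.
Outlet (n = n₀ + ν ξ):
  C₃H₈: 591 − 1(570.3) = 20.69
  O₂: 4840 − 5(570.3) = 1989
  N₂: 18210 (inert)
  CO₂: 0 + 3(570.3) = 1711
  H₂O: 0 + 4(570.3) = 2281
Total out = 24210 mol; y_CO₂ = 1711 / 24210 = 0.07067.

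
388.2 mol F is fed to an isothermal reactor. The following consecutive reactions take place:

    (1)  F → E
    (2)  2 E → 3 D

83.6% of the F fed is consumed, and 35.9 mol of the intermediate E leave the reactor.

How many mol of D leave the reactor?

Conversion of F: F consumed = 1ξ₁ = 0.836 × 388.2 → ξ₁ = 324.5 mol.
E balance: n_E = 0 + 1ξ₁ − 2ξ₂ = 35.9 → ξ₂ = (1·324.5 − 35.9)/2 = 144.3 mol.
Outlet amounts (n = n₀ + Σ ν·ξ):
  F: 388.2 − 1(324.5) = 63.66
  E: 0 + 1(324.5) − 2(144.3) = 35.9
  D: 0 + 3(144.3) = 433

433 mol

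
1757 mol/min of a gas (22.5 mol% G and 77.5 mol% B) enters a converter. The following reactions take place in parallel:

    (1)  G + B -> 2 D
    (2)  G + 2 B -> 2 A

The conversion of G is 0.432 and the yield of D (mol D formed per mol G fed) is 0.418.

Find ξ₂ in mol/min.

Yield of D: 2ξ₁ / 395.3 = 0.418 → ξ₁ = 82.62 mol/min.
Conversion of G: 1ξ₁ + 1ξ₂ = 0.432 × 395.3 = 170.8 → ξ₂ = 88.16 mol/min.
Outlet amounts (n = n₀ + Σ ν·ξ):
  G: 395.3 − 1(82.62) − 1(88.16) = 224.5
  B: 1362 − 1(82.62) − 2(88.16) = 1103
  D: 0 + 2(82.62) = 165.2
  A: 0 + 2(88.16) = 176.3

ξ₂ = 88.2 mol/min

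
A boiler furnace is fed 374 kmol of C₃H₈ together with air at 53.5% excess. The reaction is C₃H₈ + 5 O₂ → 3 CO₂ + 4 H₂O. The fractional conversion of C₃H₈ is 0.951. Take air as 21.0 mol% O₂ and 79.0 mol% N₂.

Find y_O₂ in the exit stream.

Stoichiometric O₂ = 5 × 374 = 1870 kmol; O₂ fed = 1870 × 1.535 = 2870 kmol.
N₂ fed = 2870 × 79/21 = 10800 kmol.
Fuel reacted = 0.951 × 374 → ξ = 355.7 kmol.
Outlet (n = n₀ + ν ξ):
  C₃H₈: 374 − 1(355.7) = 18.33
  O₂: 2870 − 5(355.7) = 1092
  N₂: 10800 (inert)
  CO₂: 0 + 3(355.7) = 1067
  H₂O: 0 + 4(355.7) = 1423
Total out = 14400 kmol; y_O₂ = 1092 / 14400 = 0.07585.

0.0758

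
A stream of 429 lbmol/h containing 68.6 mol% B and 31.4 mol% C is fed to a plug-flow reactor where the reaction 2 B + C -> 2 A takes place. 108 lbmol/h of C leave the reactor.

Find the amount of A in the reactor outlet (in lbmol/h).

For C: n = n₀ − 1ξ → 108 = 134.7 − 1ξ, giving ξ = 26.71 lbmol/h.
Outlet amounts (n = n₀ + ν ξ):
  B: 294.3 − 2(26.71) = 240.9
  C: 134.7 − 1(26.71) = 108
  A: 0 + 2(26.71) = 53.41

53.4 lbmol/h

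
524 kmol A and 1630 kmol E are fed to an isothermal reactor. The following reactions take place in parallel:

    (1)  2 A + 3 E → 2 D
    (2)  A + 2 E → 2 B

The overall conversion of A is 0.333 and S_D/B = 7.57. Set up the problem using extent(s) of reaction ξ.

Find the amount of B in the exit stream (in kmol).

21.6 kmol

Conversion of A: A consumed = 0.333 × 524 = 174.5 kmol = 2ξ₁ + 1ξ₂.
Selectivity: 2ξ₁ / (2ξ₂) = 7.57 → ξ₁ = 7.57 ξ₂.
Substitute: (2·7.57 + 1) ξ₂ = 174.5 → ξ₂ = 10.81 kmol, ξ₁ = 81.84 kmol.
Outlet amounts (n = n₀ + Σ ν·ξ):
  A: 524 − 2(81.84) − 1(10.81) = 349.5
  E: 1630 − 3(81.84) − 2(10.81) = 1363
  D: 0 + 2(81.84) = 163.7
  B: 0 + 2(10.81) = 21.62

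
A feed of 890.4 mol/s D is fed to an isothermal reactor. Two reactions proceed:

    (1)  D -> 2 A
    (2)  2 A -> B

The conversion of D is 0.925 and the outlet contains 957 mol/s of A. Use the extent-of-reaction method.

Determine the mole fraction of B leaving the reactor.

Conversion of D: D consumed = 1ξ₁ = 0.925 × 890.4 → ξ₁ = 823.6 mol/s.
A balance: n_A = 0 + 2ξ₁ − 2ξ₂ = 957 → ξ₂ = (2·823.6 − 957)/2 = 345.1 mol/s.
Outlet amounts (n = n₀ + Σ ν·ξ):
  D: 890.4 − 1(823.6) = 66.78
  A: 0 + 2(823.6) − 2(345.1) = 957
  B: 0 + 1(345.1) = 345.1
Total out = 1369 mol/s; y_B = 345.1 / 1369 = 0.2521.

0.252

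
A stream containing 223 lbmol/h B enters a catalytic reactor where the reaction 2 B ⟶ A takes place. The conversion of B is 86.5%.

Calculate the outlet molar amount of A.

B reacted = 0.865 × 223 = 192.9 lbmol/h; ν_B = −2, so ξ = 192.9/2 = 96.45 lbmol/h.
Outlet amounts (n = n₀ + ν ξ):
  B: 223 − 2(96.45) = 30.1
  A: 0 + 1(96.45) = 96.45

96.4 lbmol/h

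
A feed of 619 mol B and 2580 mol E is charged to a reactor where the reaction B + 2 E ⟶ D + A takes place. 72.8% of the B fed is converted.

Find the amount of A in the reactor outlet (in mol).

B reacted = 0.728 × 619 = 450.6 mol; ν_B = −1, so ξ = 450.6/1 = 450.6 mol.
Outlet amounts (n = n₀ + ν ξ):
  B: 619 − 1(450.6) = 168.4
  E: 2580 − 2(450.6) = 1679
  D: 0 + 1(450.6) = 450.6
  A: 0 + 1(450.6) = 450.6

451 mol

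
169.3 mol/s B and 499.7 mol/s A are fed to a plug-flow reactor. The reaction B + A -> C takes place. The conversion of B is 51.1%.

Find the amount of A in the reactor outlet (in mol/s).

B reacted = 0.511 × 169.3 = 86.51 mol/s; ν_B = −1, so ξ = 86.51/1 = 86.51 mol/s.
Outlet amounts (n = n₀ + ν ξ):
  B: 169.3 − 1(86.51) = 82.79
  A: 499.7 − 1(86.51) = 413.2
  C: 0 + 1(86.51) = 86.51

413 mol/s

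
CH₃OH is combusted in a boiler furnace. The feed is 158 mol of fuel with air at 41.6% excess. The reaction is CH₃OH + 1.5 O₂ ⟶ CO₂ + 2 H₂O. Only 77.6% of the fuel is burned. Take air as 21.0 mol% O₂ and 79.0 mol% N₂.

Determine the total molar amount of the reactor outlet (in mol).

Stoichiometric O₂ = 1.5 × 158 = 237 mol; O₂ fed = 237 × 1.416 = 335.6 mol.
N₂ fed = 335.6 × 79/21 = 1262 mol.
Fuel reacted = 0.776 × 158 → ξ = 122.6 mol.
Outlet (n = n₀ + ν ξ):
  CH₃OH: 158 − 1(122.6) = 35.39
  O₂: 335.6 − 1.5(122.6) = 151.7
  N₂: 1262 (inert)
  CO₂: 0 + 1(122.6) = 122.6
  H₂O: 0 + 2(122.6) = 245.2
Total out = 35.39 + 151.7 + 1262 + 122.6 + 245.2 = 1817 mol.

1820 mol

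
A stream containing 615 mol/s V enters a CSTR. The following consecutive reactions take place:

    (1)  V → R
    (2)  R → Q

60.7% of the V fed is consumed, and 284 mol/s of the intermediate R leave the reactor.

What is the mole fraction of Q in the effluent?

0.145

Conversion of V: V consumed = 1ξ₁ = 0.607 × 615 → ξ₁ = 373.3 mol/s.
R balance: n_R = 0 + 1ξ₁ − 1ξ₂ = 284 → ξ₂ = (1·373.3 − 284)/1 = 89.31 mol/s.
Outlet amounts (n = n₀ + Σ ν·ξ):
  V: 615 − 1(373.3) = 241.7
  R: 0 + 1(373.3) − 1(89.31) = 284
  Q: 0 + 1(89.31) = 89.31
Total out = 615 mol/s; y_Q = 89.31 / 615 = 0.1452.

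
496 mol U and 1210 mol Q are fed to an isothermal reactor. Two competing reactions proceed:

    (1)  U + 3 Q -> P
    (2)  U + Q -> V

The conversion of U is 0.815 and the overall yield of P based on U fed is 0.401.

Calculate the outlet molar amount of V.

205 mol

Yield of P: 1ξ₁ / 496 = 0.401 → ξ₁ = 198.9 mol.
Conversion of U: 1ξ₁ + 1ξ₂ = 0.815 × 496 = 404.2 → ξ₂ = 205.3 mol.
Outlet amounts (n = n₀ + Σ ν·ξ):
  U: 496 − 1(198.9) − 1(205.3) = 91.76
  Q: 1210 − 3(198.9) − 1(205.3) = 408
  P: 0 + 1(198.9) = 198.9
  V: 0 + 1(205.3) = 205.3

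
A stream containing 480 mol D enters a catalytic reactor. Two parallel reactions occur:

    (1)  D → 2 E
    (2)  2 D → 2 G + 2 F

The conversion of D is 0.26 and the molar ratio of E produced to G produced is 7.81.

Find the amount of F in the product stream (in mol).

Conversion of D: D consumed = 0.26 × 480 = 124.8 mol = 1ξ₁ + 2ξ₂.
Selectivity: 2ξ₁ / (2ξ₂) = 7.81 → ξ₁ = 7.81 ξ₂.
Substitute: (1·7.81 + 2) ξ₂ = 124.8 → ξ₂ = 12.72 mol, ξ₁ = 99.36 mol.
Outlet amounts (n = n₀ + Σ ν·ξ):
  D: 480 − 1(99.36) − 2(12.72) = 355.2
  E: 0 + 2(99.36) = 198.7
  G: 0 + 2(12.72) = 25.44
  F: 0 + 2(12.72) = 25.44

25.4 mol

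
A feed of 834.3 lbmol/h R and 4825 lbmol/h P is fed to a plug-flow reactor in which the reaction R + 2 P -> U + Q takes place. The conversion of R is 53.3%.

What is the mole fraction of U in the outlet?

R reacted = 0.533 × 834.3 = 444.7 lbmol/h; ν_R = −1, so ξ = 444.7/1 = 444.7 lbmol/h.
Outlet amounts (n = n₀ + ν ξ):
  R: 834.3 − 1(444.7) = 389.6
  P: 4825 − 2(444.7) = 3936
  U: 0 + 1(444.7) = 444.7
  Q: 0 + 1(444.7) = 444.7
Total out = 5215 lbmol/h; y_U = 444.7 / 5215 = 0.08528.

0.0853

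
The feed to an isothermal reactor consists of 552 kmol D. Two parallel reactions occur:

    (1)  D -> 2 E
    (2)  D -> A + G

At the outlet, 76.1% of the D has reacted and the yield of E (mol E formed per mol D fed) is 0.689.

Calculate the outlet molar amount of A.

230 kmol

Yield of E: 2ξ₁ / 552 = 0.689 → ξ₁ = 190.2 kmol.
Conversion of D: 1ξ₁ + 1ξ₂ = 0.761 × 552 = 420.1 → ξ₂ = 229.9 kmol.
Outlet amounts (n = n₀ + Σ ν·ξ):
  D: 552 − 1(190.2) − 1(229.9) = 131.9
  E: 0 + 2(190.2) = 380.3
  A: 0 + 1(229.9) = 229.9
  G: 0 + 1(229.9) = 229.9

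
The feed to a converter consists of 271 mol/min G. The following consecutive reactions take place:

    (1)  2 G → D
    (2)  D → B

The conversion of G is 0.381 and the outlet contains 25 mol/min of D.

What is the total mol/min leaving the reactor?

Conversion of G: G consumed = 2ξ₁ = 0.381 × 271 → ξ₁ = 51.63 mol/min.
D balance: n_D = 0 + 1ξ₁ − 1ξ₂ = 25 → ξ₂ = (1·51.63 − 25)/1 = 26.63 mol/min.
Outlet amounts (n = n₀ + Σ ν·ξ):
  G: 271 − 2(51.63) = 167.7
  D: 0 + 1(51.63) − 1(26.63) = 25
  B: 0 + 1(26.63) = 26.63
Total out = 167.7 + 25 + 26.63 = 219.4 mol/min.

219 mol/min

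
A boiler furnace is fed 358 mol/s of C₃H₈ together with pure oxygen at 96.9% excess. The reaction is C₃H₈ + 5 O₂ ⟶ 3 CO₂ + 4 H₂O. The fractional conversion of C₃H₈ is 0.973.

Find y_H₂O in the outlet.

0.329

Stoichiometric O₂ = 5 × 358 = 1790 mol/s; O₂ fed = 1790 × 1.969 = 3525 mol/s.
Fuel reacted = 0.973 × 358 → ξ = 348.3 mol/s.
Outlet (n = n₀ + ν ξ):
  C₃H₈: 358 − 1(348.3) = 9.666
  O₂: 3525 − 5(348.3) = 1783
  CO₂: 0 + 3(348.3) = 1045
  H₂O: 0 + 4(348.3) = 1393
Total out = 4231 mol/s; y_H₂O = 1393 / 4231 = 0.3293.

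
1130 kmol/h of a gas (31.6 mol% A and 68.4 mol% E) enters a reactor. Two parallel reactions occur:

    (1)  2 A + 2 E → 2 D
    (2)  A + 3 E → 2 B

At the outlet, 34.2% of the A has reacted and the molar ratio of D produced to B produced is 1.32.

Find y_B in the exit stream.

Conversion of A: A consumed = 0.342 × 357.1 = 122.1 kmol/h = 2ξ₁ + 1ξ₂.
Selectivity: 2ξ₁ / (2ξ₂) = 1.32 → ξ₁ = 1.32 ξ₂.
Substitute: (2·1.32 + 1) ξ₂ = 122.1 → ξ₂ = 33.55 kmol/h, ξ₁ = 44.29 kmol/h.
Outlet amounts (n = n₀ + Σ ν·ξ):
  A: 357.1 − 2(44.29) − 1(33.55) = 235
  E: 772.9 − 2(44.29) − 3(33.55) = 583.7
  D: 0 + 2(44.29) = 88.57
  B: 0 + 2(33.55) = 67.1
Total out = 974.3 kmol/h; y_B = 67.1 / 974.3 = 0.06887.

0.0689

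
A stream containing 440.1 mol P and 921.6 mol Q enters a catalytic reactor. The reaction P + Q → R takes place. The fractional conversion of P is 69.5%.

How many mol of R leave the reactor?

306 mol

P reacted = 0.695 × 440.1 = 305.9 mol; ν_P = −1, so ξ = 305.9/1 = 305.9 mol.
Outlet amounts (n = n₀ + ν ξ):
  P: 440.1 − 1(305.9) = 134.2
  Q: 921.6 − 1(305.9) = 615.7
  R: 0 + 1(305.9) = 305.9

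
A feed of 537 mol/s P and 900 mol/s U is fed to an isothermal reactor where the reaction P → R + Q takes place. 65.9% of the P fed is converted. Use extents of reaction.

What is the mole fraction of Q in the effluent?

P reacted = 0.659 × 537 = 353.9 mol/s; ν_P = −1, so ξ = 353.9/1 = 353.9 mol/s.
Outlet amounts (n = n₀ + ν ξ):
  P: 537 − 1(353.9) = 183.1
  R: 0 + 1(353.9) = 353.9
  Q: 0 + 1(353.9) = 353.9
  U: 900 (inert)
Total out = 1791 mol/s; y_Q = 353.9 / 1791 = 0.1976.

0.198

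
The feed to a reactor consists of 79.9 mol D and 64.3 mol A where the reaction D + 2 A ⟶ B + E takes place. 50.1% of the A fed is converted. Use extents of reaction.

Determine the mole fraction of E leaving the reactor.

0.126

A reacted = 0.501 × 64.3 = 32.21 mol; ν_A = −2, so ξ = 32.21/2 = 16.11 mol.
Outlet amounts (n = n₀ + ν ξ):
  D: 79.9 − 1(16.11) = 63.79
  A: 64.3 − 2(16.11) = 32.09
  B: 0 + 1(16.11) = 16.11
  E: 0 + 1(16.11) = 16.11
Total out = 128.1 mol; y_E = 16.11 / 128.1 = 0.1257.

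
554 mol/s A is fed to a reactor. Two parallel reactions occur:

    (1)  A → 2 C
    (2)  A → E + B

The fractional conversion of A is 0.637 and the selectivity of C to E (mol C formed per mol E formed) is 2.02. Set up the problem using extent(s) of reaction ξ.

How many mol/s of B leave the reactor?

176 mol/s

Conversion of A: A consumed = 0.637 × 554 = 352.9 mol/s = 1ξ₁ + 1ξ₂.
Selectivity: 2ξ₁ / (1ξ₂) = 2.02 → ξ₁ = 1.01 ξ₂.
Substitute: (1·1.01 + 1) ξ₂ = 352.9 → ξ₂ = 175.6 mol/s, ξ₁ = 177.3 mol/s.
Outlet amounts (n = n₀ + Σ ν·ξ):
  A: 554 − 1(177.3) − 1(175.6) = 201.1
  C: 0 + 2(177.3) = 354.7
  E: 0 + 1(175.6) = 175.6
  B: 0 + 1(175.6) = 175.6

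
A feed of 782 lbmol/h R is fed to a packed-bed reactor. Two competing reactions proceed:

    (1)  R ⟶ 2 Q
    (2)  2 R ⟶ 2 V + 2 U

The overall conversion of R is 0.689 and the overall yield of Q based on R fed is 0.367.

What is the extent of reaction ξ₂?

ξ₂ = 198 lbmol/h

Yield of Q: 2ξ₁ / 782 = 0.367 → ξ₁ = 143.5 lbmol/h.
Conversion of R: 1ξ₁ + 2ξ₂ = 0.689 × 782 = 538.8 → ξ₂ = 197.7 lbmol/h.
Outlet amounts (n = n₀ + Σ ν·ξ):
  R: 782 − 1(143.5) − 2(197.7) = 243.2
  Q: 0 + 2(143.5) = 287
  V: 0 + 2(197.7) = 395.3
  U: 0 + 2(197.7) = 395.3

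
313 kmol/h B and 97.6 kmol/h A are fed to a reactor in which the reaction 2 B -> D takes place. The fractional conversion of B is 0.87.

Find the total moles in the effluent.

B reacted = 0.87 × 313 = 272.3 kmol/h; ν_B = −2, so ξ = 272.3/2 = 136.2 kmol/h.
Outlet amounts (n = n₀ + ν ξ):
  B: 313 − 2(136.2) = 40.69
  D: 0 + 1(136.2) = 136.2
  A: 97.6 (inert)
Total out = 40.69 + 136.2 + 97.6 = 274.4 kmol/h.

274 kmol/h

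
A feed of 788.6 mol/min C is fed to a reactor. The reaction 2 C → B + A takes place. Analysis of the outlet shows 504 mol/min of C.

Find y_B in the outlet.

For C: n = n₀ − 2ξ → 504 = 788.6 − 2ξ, giving ξ = 142.3 mol/min.
Outlet amounts (n = n₀ + ν ξ):
  C: 788.6 − 2(142.3) = 504
  B: 0 + 1(142.3) = 142.3
  A: 0 + 1(142.3) = 142.3
Total out = 788.6 mol/min; y_B = 142.3 / 788.6 = 0.1804.

0.18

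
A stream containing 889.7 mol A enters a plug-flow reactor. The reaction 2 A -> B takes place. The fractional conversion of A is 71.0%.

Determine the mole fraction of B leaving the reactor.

A reacted = 0.71 × 889.7 = 631.7 mol; ν_A = −2, so ξ = 631.7/2 = 315.8 mol.
Outlet amounts (n = n₀ + ν ξ):
  A: 889.7 − 2(315.8) = 258
  B: 0 + 1(315.8) = 315.8
Total out = 573.9 mol; y_B = 315.8 / 573.9 = 0.5504.

0.55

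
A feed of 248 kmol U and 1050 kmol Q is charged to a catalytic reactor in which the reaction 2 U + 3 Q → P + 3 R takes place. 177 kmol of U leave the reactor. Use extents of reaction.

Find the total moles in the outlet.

For U: n = n₀ − 2ξ → 177 = 248 − 2ξ, giving ξ = 35.5 kmol.
Outlet amounts (n = n₀ + ν ξ):
  U: 248 − 2(35.5) = 177
  Q: 1050 − 3(35.5) = 943.5
  P: 0 + 1(35.5) = 35.5
  R: 0 + 3(35.5) = 106.5
Total out = 177 + 943.5 + 35.5 + 106.5 = 1262 kmol.

1260 kmol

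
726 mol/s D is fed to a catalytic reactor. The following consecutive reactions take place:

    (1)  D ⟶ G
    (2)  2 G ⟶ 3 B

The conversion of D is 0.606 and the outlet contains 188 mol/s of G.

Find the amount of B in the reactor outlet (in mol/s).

378 mol/s

Conversion of D: D consumed = 1ξ₁ = 0.606 × 726 → ξ₁ = 440 mol/s.
G balance: n_G = 0 + 1ξ₁ − 2ξ₂ = 188 → ξ₂ = (1·440 − 188)/2 = 126 mol/s.
Outlet amounts (n = n₀ + Σ ν·ξ):
  D: 726 − 1(440) = 286
  G: 0 + 1(440) − 2(126) = 188
  B: 0 + 3(126) = 377.9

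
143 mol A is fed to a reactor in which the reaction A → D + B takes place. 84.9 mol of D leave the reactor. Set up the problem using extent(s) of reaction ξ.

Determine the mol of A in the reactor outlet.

For D: n = n₀ + 1ξ → 84.9 = 0 + 1ξ, giving ξ = 84.9 mol.
Outlet amounts (n = n₀ + ν ξ):
  A: 143 − 1(84.9) = 58.1
  D: 0 + 1(84.9) = 84.9
  B: 0 + 1(84.9) = 84.9

58.1 mol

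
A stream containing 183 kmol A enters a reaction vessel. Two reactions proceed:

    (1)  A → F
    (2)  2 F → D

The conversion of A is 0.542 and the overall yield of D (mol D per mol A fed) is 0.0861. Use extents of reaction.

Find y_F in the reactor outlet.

Conversion of A: A consumed = 1ξ₁ = 0.542 × 183 → ξ₁ = 99.19 kmol.
Yield of D: 1ξ₂ / 183 = 0.0861 → ξ₂ = 15.76 kmol.
Outlet amounts (n = n₀ + Σ ν·ξ):
  A: 183 − 1(99.19) = 83.81
  F: 0 + 1(99.19) − 2(15.76) = 67.67
  D: 0 + 1(15.76) = 15.76
Total out = 167.2 kmol; y_F = 67.67 / 167.2 = 0.4046.

0.405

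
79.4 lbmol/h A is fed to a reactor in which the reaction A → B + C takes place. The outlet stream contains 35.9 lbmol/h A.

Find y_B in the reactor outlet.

0.354

For A: n = n₀ − 1ξ → 35.9 = 79.4 − 1ξ, giving ξ = 43.5 lbmol/h.
Outlet amounts (n = n₀ + ν ξ):
  A: 79.4 − 1(43.5) = 35.9
  B: 0 + 1(43.5) = 43.5
  C: 0 + 1(43.5) = 43.5
Total out = 122.9 lbmol/h; y_B = 43.5 / 122.9 = 0.3539.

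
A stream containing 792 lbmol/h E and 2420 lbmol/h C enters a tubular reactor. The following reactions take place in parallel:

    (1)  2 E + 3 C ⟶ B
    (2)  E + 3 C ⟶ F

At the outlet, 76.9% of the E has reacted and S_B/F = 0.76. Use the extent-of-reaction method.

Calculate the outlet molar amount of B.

184 lbmol/h

Conversion of E: E consumed = 0.769 × 792 = 609 lbmol/h = 2ξ₁ + 1ξ₂.
Selectivity: 1ξ₁ / (1ξ₂) = 0.76 → ξ₁ = 0.76 ξ₂.
Substitute: (2·0.76 + 1) ξ₂ = 609 → ξ₂ = 241.7 lbmol/h, ξ₁ = 183.7 lbmol/h.
Outlet amounts (n = n₀ + Σ ν·ξ):
  E: 792 − 2(183.7) − 1(241.7) = 183
  C: 2420 − 3(183.7) − 3(241.7) = 1144
  B: 0 + 1(183.7) = 183.7
  F: 0 + 1(241.7) = 241.7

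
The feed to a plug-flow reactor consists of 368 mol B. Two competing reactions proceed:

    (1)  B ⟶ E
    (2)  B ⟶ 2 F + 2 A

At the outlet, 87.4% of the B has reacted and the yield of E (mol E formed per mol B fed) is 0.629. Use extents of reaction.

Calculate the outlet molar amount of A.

Yield of E: 1ξ₁ / 368 = 0.629 → ξ₁ = 231.5 mol.
Conversion of B: 1ξ₁ + 1ξ₂ = 0.874 × 368 = 321.6 → ξ₂ = 90.16 mol.
Outlet amounts (n = n₀ + Σ ν·ξ):
  B: 368 − 1(231.5) − 1(90.16) = 46.37
  E: 0 + 1(231.5) = 231.5
  F: 0 + 2(90.16) = 180.3
  A: 0 + 2(90.16) = 180.3

180 mol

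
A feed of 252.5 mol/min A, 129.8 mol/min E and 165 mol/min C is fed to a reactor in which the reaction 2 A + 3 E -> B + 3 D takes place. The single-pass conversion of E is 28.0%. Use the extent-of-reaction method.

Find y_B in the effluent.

0.0226

E reacted = 0.28 × 129.8 = 36.34 mol/min; ν_E = −3, so ξ = 36.34/3 = 12.11 mol/min.
Outlet amounts (n = n₀ + ν ξ):
  A: 252.5 − 2(12.11) = 228.3
  E: 129.8 − 3(12.11) = 93.46
  B: 0 + 1(12.11) = 12.11
  D: 0 + 3(12.11) = 36.34
  C: 165 (inert)
Total out = 535.2 mol/min; y_B = 12.11 / 535.2 = 0.02264.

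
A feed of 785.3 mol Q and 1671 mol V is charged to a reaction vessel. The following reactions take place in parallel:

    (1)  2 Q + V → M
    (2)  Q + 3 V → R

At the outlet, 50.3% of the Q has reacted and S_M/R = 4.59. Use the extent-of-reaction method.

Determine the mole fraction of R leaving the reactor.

0.0196

Conversion of Q: Q consumed = 0.503 × 785.3 = 395 mol = 2ξ₁ + 1ξ₂.
Selectivity: 1ξ₁ / (1ξ₂) = 4.59 → ξ₁ = 4.59 ξ₂.
Substitute: (2·4.59 + 1) ξ₂ = 395 → ξ₂ = 38.8 mol, ξ₁ = 178.1 mol.
Outlet amounts (n = n₀ + Σ ν·ξ):
  Q: 785.3 − 2(178.1) − 1(38.8) = 390.3
  V: 1671 − 1(178.1) − 3(38.8) = 1376
  M: 0 + 1(178.1) = 178.1
  R: 0 + 1(38.8) = 38.8
Total out = 1984 mol; y_R = 38.8 / 1984 = 0.01956.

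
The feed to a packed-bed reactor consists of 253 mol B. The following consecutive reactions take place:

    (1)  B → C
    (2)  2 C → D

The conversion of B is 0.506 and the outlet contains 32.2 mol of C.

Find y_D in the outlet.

0.234

Conversion of B: B consumed = 1ξ₁ = 0.506 × 253 → ξ₁ = 128 mol.
C balance: n_C = 0 + 1ξ₁ − 2ξ₂ = 32.2 → ξ₂ = (1·128 − 32.2)/2 = 47.91 mol.
Outlet amounts (n = n₀ + Σ ν·ξ):
  B: 253 − 1(128) = 125
  C: 0 + 1(128) − 2(47.91) = 32.2
  D: 0 + 1(47.91) = 47.91
Total out = 205.1 mol; y_D = 47.91 / 205.1 = 0.2336.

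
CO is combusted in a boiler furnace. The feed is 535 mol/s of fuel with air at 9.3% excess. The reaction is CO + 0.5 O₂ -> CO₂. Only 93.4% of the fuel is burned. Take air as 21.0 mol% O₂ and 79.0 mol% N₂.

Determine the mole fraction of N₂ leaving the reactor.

0.656

Stoichiometric O₂ = 0.5 × 535 = 267.5 mol/s; O₂ fed = 267.5 × 1.093 = 292.4 mol/s.
N₂ fed = 292.4 × 79/21 = 1100 mol/s.
Fuel reacted = 0.934 × 535 → ξ = 499.7 mol/s.
Outlet (n = n₀ + ν ξ):
  CO: 535 − 1(499.7) = 35.31
  O₂: 292.4 − 0.5(499.7) = 42.53
  N₂: 1100 (inert)
  CO₂: 0 + 1(499.7) = 499.7
Total out = 1677 mol/s; y_N₂ = 1100 / 1677 = 0.6557.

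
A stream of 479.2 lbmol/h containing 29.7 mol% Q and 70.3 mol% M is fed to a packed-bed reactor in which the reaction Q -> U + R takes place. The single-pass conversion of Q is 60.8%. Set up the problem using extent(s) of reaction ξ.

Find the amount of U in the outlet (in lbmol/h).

Q reacted = 0.608 × 142.3 = 86.53 lbmol/h; ν_Q = −1, so ξ = 86.53/1 = 86.53 lbmol/h.
Outlet amounts (n = n₀ + ν ξ):
  Q: 142.3 − 1(86.53) = 55.79
  U: 0 + 1(86.53) = 86.53
  R: 0 + 1(86.53) = 86.53
  M: 336.9 (inert)

86.5 lbmol/h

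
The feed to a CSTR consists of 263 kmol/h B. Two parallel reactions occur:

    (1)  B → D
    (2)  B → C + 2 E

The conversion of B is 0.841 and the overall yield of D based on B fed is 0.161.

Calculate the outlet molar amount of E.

Yield of D: 1ξ₁ / 263 = 0.161 → ξ₁ = 42.34 kmol/h.
Conversion of B: 1ξ₁ + 1ξ₂ = 0.841 × 263 = 221.2 → ξ₂ = 178.8 kmol/h.
Outlet amounts (n = n₀ + Σ ν·ξ):
  B: 263 − 1(42.34) − 1(178.8) = 41.82
  D: 0 + 1(42.34) = 42.34
  C: 0 + 1(178.8) = 178.8
  E: 0 + 2(178.8) = 357.7

358 kmol/h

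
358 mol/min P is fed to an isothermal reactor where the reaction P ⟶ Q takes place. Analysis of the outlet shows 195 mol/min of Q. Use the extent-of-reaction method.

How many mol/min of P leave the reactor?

For Q: n = n₀ + 1ξ → 195 = 0 + 1ξ, giving ξ = 195 mol/min.
Outlet amounts (n = n₀ + ν ξ):
  P: 358 − 1(195) = 163
  Q: 0 + 1(195) = 195

163 mol/min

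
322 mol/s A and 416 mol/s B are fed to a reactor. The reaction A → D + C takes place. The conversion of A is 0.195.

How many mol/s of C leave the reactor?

A reacted = 0.195 × 322 = 62.79 mol/s; ν_A = −1, so ξ = 62.79/1 = 62.79 mol/s.
Outlet amounts (n = n₀ + ν ξ):
  A: 322 − 1(62.79) = 259.2
  D: 0 + 1(62.79) = 62.79
  C: 0 + 1(62.79) = 62.79
  B: 416 (inert)

62.8 mol/s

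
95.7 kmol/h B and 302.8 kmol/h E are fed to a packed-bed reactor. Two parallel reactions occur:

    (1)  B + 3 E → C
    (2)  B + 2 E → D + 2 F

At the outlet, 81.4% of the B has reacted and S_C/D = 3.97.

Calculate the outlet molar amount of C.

Conversion of B: B consumed = 0.814 × 95.7 = 77.9 kmol/h = 1ξ₁ + 1ξ₂.
Selectivity: 1ξ₁ / (1ξ₂) = 3.97 → ξ₁ = 3.97 ξ₂.
Substitute: (1·3.97 + 1) ξ₂ = 77.9 → ξ₂ = 15.67 kmol/h, ξ₁ = 62.23 kmol/h.
Outlet amounts (n = n₀ + Σ ν·ξ):
  B: 95.7 − 1(62.23) − 1(15.67) = 17.8
  E: 302.8 − 3(62.23) − 2(15.67) = 84.77
  C: 0 + 1(62.23) = 62.23
  D: 0 + 1(15.67) = 15.67
  F: 0 + 2(15.67) = 31.35

62.2 kmol/h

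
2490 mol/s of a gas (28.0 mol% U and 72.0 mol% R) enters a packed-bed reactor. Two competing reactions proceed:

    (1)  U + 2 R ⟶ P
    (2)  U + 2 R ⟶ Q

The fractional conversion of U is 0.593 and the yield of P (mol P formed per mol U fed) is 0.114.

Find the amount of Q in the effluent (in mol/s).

Yield of P: 1ξ₁ / 697.2 = 0.114 → ξ₁ = 79.48 mol/s.
Conversion of U: 1ξ₁ + 1ξ₂ = 0.593 × 697.2 = 413.4 → ξ₂ = 334 mol/s.
Outlet amounts (n = n₀ + Σ ν·ξ):
  U: 697.2 − 1(79.48) − 1(334) = 283.8
  R: 1793 − 2(79.48) − 2(334) = 965.9
  P: 0 + 1(79.48) = 79.48
  Q: 0 + 1(334) = 334

334 mol/s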